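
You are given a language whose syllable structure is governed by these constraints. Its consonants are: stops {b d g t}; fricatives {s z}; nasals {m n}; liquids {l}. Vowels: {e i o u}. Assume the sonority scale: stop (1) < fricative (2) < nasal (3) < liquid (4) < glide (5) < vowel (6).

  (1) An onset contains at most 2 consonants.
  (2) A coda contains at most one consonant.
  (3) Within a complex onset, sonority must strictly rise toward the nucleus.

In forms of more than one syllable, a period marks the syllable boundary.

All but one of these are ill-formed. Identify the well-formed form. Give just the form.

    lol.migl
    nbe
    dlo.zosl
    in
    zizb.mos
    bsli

in

lol.migl — violates constraint 2: syllable 2 coda /gl/ has 2 consonants (> 1) → ill-formed
nbe — violates constraint 3: syllable 1 onset /nb/: /n/ (nasal, 3) → /b/ (stop, 1) does not rise → ill-formed
dlo.zosl — violates constraint 2: syllable 2 coda /sl/ has 2 consonants (> 1) → ill-formed
in — σ1 onset /∅/, coda /n/ ok → well-formed
zizb.mos — violates constraint 2: syllable 1 coda /zb/ has 2 consonants (> 1) → ill-formed
bsli — violates constraint 1: syllable 1 onset /bsl/ has 3 consonants (> 2) → ill-formed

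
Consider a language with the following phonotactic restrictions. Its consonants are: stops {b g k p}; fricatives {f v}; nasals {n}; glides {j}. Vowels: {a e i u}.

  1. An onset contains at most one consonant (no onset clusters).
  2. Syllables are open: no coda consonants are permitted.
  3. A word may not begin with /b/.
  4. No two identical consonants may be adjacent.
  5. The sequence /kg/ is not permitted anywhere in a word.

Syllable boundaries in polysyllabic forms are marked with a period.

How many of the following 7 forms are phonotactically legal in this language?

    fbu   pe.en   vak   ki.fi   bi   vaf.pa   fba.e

1

fbu — violates constraint 1: syllable 1 onset /fb/ has 2 consonants (> 1) → phonotactically illegal
pe.en — violates constraint 2: syllable 2 coda /n/ has 1 consonant (> 0) → phonotactically illegal
vak — violates constraint 2: syllable 1 coda /k/ has 1 consonant (> 0) → phonotactically illegal
ki.fi — σ1 onset /k/, coda /∅/ ok; σ2 onset /f/, coda /∅/ ok → phonotactically legal
bi — violates constraint 3: word begins with /b/ → phonotactically illegal
vaf.pa — violates constraint 2: syllable 1 coda /f/ has 1 consonant (> 0) → phonotactically illegal
fba.e — violates constraint 1: syllable 1 onset /fb/ has 2 consonants (> 1) → phonotactically illegal
Phonotactically legal: ki.fi → 1.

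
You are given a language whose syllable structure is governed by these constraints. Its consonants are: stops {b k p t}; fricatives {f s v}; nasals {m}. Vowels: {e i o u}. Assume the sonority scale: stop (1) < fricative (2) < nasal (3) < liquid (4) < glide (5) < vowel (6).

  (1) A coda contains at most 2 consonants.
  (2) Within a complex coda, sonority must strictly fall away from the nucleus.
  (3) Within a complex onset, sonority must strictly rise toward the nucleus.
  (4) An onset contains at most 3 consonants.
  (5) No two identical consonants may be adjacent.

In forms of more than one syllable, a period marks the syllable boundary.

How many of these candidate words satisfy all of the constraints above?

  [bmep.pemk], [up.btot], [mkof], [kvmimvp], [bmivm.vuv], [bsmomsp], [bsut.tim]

0

[bmep.pemk] — violates constraint 5: adjacent identical consonants /pp/ → not permitted
[up.btot] — violates constraint 3: syllable 2 onset /bt/: /b/ (stop, 1) → /t/ (stop, 1) does not rise → not permitted
[mkof] — violates constraint 3: syllable 1 onset /mk/: /m/ (nasal, 3) → /k/ (stop, 1) does not rise → not permitted
[kvmimvp] — violates constraint 1: syllable 1 coda /mvp/ has 3 consonants (> 2) → not permitted
[bmivm.vuv] — violates constraint 2: syllable 1 coda /vm/: /v/ (fricative, 2) → /m/ (nasal, 3) does not fall → not permitted
[bsmomsp] — violates constraint 1: syllable 1 coda /msp/ has 3 consonants (> 2) → not permitted
[bsut.tim] — violates constraint 5: adjacent identical consonants /tt/ → not permitted
No form is permitted → 0.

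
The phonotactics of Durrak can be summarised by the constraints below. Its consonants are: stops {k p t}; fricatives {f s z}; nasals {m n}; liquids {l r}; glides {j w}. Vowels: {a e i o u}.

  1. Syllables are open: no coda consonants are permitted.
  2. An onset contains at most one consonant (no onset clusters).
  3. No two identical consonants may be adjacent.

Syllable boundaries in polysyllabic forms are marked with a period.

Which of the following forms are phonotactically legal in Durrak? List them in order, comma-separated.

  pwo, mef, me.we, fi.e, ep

pwo — violates constraint 2: syllable 1 onset /pw/ has 2 consonants (> 1) → phonotactically illegal
mef — violates constraint 1: syllable 1 coda /f/ has 1 consonant (> 0) → phonotactically illegal
me.we — σ1 onset /m/, coda /∅/ ok; σ2 onset /w/, coda /∅/ ok → phonotactically legal
fi.e — σ1 onset /f/, coda /∅/ ok; σ2 onset /∅/, coda /∅/ ok → phonotactically legal
ep — violates constraint 1: syllable 1 coda /p/ has 1 consonant (> 0) → phonotactically illegal

me.we, fi.e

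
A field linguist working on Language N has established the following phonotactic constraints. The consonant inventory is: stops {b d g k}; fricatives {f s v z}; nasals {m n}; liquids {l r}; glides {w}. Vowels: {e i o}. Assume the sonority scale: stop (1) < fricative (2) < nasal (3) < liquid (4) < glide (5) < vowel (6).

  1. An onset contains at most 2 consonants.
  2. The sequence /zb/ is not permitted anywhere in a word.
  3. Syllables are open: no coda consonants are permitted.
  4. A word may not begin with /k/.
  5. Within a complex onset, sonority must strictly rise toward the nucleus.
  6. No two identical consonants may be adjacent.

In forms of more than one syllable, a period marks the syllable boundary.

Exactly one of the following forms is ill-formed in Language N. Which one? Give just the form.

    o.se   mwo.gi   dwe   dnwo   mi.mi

dnwo

o.se — σ1 onset /∅/, coda /∅/ ok; σ2 onset /s/, coda /∅/ ok → well-formed
mwo.gi — σ1 onset /mw/ (3→5 rises), coda /∅/ ok; σ2 onset /g/, coda /∅/ ok → well-formed
dwe — σ1 onset /dw/ (1→5 rises), coda /∅/ ok → well-formed
dnwo — violates constraint 1: syllable 1 onset /dnw/ has 3 consonants (> 2) → ill-formed
mi.mi — σ1 onset /m/, coda /∅/ ok; σ2 onset /m/, coda /∅/ ok → well-formed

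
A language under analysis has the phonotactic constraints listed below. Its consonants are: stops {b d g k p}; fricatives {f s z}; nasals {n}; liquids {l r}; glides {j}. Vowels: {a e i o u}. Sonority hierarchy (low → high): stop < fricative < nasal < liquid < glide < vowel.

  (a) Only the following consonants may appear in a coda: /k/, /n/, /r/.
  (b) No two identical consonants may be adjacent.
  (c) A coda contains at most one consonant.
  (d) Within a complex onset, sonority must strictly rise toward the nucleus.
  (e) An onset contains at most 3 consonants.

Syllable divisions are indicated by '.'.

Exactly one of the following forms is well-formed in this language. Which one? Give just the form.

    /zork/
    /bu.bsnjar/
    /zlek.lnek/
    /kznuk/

/zork/ — violates constraint (c): syllable 1 coda /rk/ has 2 consonants (> 1) → ill-formed
/bu.bsnjar/ — violates constraint (e): syllable 2 onset /bsnj/ has 4 consonants (> 3) → ill-formed
/zlek.lnek/ — violates constraint (d): syllable 2 onset /ln/: /l/ (liquid, 4) → /n/ (nasal, 3) does not rise → ill-formed
/kznuk/ — σ1 onset /kzn/ (1→2→3 rises), coda /k/ ok → well-formed

/kznuk/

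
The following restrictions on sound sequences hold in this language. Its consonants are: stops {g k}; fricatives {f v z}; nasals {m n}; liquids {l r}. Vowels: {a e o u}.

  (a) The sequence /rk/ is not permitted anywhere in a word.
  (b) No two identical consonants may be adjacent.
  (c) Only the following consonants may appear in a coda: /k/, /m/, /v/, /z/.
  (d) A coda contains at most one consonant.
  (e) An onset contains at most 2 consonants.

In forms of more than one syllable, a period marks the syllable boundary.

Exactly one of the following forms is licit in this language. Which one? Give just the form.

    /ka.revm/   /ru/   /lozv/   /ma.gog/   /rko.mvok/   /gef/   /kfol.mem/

/ru/

/ka.revm/ — violates constraint (d): syllable 2 coda /vm/ has 2 consonants (> 1) → illicit
/ru/ — σ1 onset /r/, coda /∅/ ok → licit
/lozv/ — violates constraint (d): syllable 1 coda /zv/ has 2 consonants (> 1) → illicit
/ma.gog/ — violates constraint (c): syllable 2 coda contains /g/, which is not a licensed coda consonant → illicit
/rko.mvok/ — violates constraint (a): contains banned sequence /rk/ → illicit
/gef/ — violates constraint (c): syllable 1 coda contains /f/, which is not a licensed coda consonant → illicit
/kfol.mem/ — violates constraint (c): syllable 1 coda contains /l/, which is not a licensed coda consonant → illicit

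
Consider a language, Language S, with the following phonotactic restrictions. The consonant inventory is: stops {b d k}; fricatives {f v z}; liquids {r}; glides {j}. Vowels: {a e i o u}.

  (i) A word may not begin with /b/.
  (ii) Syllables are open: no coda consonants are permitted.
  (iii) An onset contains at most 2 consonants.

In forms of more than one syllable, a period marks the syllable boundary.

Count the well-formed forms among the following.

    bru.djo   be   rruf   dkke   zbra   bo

bru.djo — violates constraint (i): word begins with /b/ → ill-formed
be — violates constraint (i): word begins with /b/ → ill-formed
rruf — violates constraint (ii): syllable 1 coda /f/ has 1 consonant (> 0) → ill-formed
dkke — violates constraint (iii): syllable 1 onset /dkk/ has 3 consonants (> 2) → ill-formed
zbra — violates constraint (iii): syllable 1 onset /zbr/ has 3 consonants (> 2) → ill-formed
bo — violates constraint (i): word begins with /b/ → ill-formed
No form is well-formed → 0.

0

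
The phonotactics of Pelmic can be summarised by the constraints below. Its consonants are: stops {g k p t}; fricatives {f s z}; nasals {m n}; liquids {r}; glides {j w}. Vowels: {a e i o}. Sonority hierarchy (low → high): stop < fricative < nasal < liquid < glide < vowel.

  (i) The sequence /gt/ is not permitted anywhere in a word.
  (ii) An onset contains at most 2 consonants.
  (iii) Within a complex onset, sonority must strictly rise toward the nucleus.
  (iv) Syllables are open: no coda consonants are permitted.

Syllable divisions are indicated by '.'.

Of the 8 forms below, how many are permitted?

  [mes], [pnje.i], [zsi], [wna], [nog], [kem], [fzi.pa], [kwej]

[mes] — violates constraint (iv): syllable 1 coda /s/ has 1 consonant (> 0) → not permitted
[pnje.i] — violates constraint (ii): syllable 1 onset /pnj/ has 3 consonants (> 2) → not permitted
[zsi] — violates constraint (iii): syllable 1 onset /zs/: /z/ (fricative, 2) → /s/ (fricative, 2) does not rise → not permitted
[wna] — violates constraint (iii): syllable 1 onset /wn/: /w/ (glide, 5) → /n/ (nasal, 3) does not rise → not permitted
[nog] — violates constraint (iv): syllable 1 coda /g/ has 1 consonant (> 0) → not permitted
[kem] — violates constraint (iv): syllable 1 coda /m/ has 1 consonant (> 0) → not permitted
[fzi.pa] — violates constraint (iii): syllable 1 onset /fz/: /f/ (fricative, 2) → /z/ (fricative, 2) does not rise → not permitted
[kwej] — violates constraint (iv): syllable 1 coda /j/ has 1 consonant (> 0) → not permitted
No form is permitted → 0.

0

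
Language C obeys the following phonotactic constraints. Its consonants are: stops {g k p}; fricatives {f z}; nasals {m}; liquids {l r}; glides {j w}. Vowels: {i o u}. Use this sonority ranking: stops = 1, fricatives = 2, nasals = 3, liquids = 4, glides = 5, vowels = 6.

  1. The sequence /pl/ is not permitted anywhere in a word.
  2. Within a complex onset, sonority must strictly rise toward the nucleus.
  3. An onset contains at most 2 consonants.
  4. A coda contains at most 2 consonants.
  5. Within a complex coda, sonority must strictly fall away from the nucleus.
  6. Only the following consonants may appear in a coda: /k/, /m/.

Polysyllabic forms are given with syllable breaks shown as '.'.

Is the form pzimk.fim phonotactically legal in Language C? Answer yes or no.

yes

pzimk.fim — σ1 onset /pz/ (1→2 rises), coda /mk/ (3→1 falls) ok; σ2 onset /f/, coda /m/ ok → phonotactically legal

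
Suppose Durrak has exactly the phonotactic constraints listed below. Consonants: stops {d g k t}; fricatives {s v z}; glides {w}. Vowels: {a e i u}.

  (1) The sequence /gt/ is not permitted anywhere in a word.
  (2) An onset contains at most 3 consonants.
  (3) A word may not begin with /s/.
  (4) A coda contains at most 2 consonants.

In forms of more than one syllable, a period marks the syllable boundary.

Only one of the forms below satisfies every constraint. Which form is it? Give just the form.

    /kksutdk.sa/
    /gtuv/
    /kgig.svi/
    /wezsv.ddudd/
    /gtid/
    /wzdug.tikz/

/kgig.svi/

/kksutdk.sa/ — violates constraint 4: syllable 1 coda /tdk/ has 3 consonants (> 2) → not permitted
/gtuv/ — violates constraint 1: contains banned sequence /gt/ → not permitted
/kgig.svi/ — σ1 onset /kg/ (2C), coda /g/ ok; σ2 onset /sv/ (2C), coda /∅/ ok → permitted
/wezsv.ddudd/ — violates constraint 4: syllable 1 coda /zsv/ has 3 consonants (> 2) → not permitted
/gtid/ — violates constraint 1: contains banned sequence /gt/ → not permitted
/wzdug.tikz/ — violates constraint 1: contains banned sequence /gt/ → not permitted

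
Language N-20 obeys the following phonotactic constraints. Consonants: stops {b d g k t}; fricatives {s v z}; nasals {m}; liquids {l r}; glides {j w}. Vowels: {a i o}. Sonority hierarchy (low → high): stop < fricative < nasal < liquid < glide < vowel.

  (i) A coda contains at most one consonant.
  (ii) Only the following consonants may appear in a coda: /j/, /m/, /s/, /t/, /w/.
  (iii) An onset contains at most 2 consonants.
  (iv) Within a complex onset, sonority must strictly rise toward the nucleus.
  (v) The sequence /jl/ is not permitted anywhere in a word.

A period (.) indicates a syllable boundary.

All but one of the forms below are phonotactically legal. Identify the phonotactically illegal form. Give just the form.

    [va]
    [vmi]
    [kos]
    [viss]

[viss]

[va] — σ1 onset /v/, coda /∅/ ok → phonotactically legal
[vmi] — σ1 onset /vm/ (2→3 rises), coda /∅/ ok → phonotactically legal
[kos] — σ1 onset /k/, coda /s/ ok → phonotactically legal
[viss] — violates constraint (i): syllable 1 coda /ss/ has 2 consonants (> 1) → phonotactically illegal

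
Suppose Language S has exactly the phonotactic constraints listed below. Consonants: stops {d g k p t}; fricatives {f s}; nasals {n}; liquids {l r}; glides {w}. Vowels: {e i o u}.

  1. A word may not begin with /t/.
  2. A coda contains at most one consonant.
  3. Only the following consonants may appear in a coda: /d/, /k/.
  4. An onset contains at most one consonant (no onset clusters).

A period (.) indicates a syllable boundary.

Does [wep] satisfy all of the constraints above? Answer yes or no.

[wep] — violates constraint 3: syllable 1 coda contains /p/, which is not a licensed coda consonant → illicit

no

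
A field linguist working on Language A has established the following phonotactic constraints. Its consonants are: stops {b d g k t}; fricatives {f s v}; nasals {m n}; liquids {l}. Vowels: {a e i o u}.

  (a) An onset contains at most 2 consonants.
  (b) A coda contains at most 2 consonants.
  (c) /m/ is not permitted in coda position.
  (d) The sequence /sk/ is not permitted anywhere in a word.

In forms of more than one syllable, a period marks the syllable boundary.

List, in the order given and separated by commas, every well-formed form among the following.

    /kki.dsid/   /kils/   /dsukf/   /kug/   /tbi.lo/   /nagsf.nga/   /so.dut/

/kki.dsid/, /kils/, /dsukf/, /kug/, /tbi.lo/, /so.dut/

/kki.dsid/ — σ1 onset /kk/ (2C), coda /∅/ ok; σ2 onset /ds/ (2C), coda /d/ ok → well-formed
/kils/ — σ1 onset /k/, coda /ls/ (2C) ok → well-formed
/dsukf/ — σ1 onset /ds/ (2C), coda /kf/ (2C) ok → well-formed
/kug/ — σ1 onset /k/, coda /g/ ok → well-formed
/tbi.lo/ — σ1 onset /tb/ (2C), coda /∅/ ok; σ2 onset /l/, coda /∅/ ok → well-formed
/nagsf.nga/ — violates constraint (b): syllable 1 coda /gsf/ has 3 consonants (> 2) → ill-formed
/so.dut/ — σ1 onset /s/, coda /∅/ ok; σ2 onset /d/, coda /t/ ok → well-formed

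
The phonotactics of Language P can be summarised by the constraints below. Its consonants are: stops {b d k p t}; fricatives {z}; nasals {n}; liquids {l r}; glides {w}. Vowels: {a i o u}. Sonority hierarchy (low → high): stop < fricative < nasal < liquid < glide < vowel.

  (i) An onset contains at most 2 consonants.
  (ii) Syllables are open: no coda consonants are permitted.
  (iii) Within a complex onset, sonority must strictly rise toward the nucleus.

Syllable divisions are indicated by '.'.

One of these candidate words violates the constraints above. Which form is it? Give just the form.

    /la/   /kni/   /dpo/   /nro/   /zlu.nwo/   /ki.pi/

/dpo/

/la/ — σ1 onset /l/, coda /∅/ ok → phonotactically legal
/kni/ — σ1 onset /kn/ (1→3 rises), coda /∅/ ok → phonotactically legal
/dpo/ — violates constraint (iii): syllable 1 onset /dp/: /d/ (stop, 1) → /p/ (stop, 1) does not rise → phonotactically illegal
/nro/ — σ1 onset /nr/ (3→4 rises), coda /∅/ ok → phonotactically legal
/zlu.nwo/ — σ1 onset /zl/ (2→4 rises), coda /∅/ ok; σ2 onset /nw/ (3→5 rises), coda /∅/ ok → phonotactically legal
/ki.pi/ — σ1 onset /k/, coda /∅/ ok; σ2 onset /p/, coda /∅/ ok → phonotactically legal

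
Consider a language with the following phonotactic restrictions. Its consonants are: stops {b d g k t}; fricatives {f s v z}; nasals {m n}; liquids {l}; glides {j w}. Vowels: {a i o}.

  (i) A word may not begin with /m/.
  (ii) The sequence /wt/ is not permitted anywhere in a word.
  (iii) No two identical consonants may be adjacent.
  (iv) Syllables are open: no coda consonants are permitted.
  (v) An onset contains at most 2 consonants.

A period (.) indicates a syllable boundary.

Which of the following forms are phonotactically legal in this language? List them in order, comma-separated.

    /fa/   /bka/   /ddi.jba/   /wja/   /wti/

/fa/ — σ1 onset /f/, coda /∅/ ok → phonotactically legal
/bka/ — σ1 onset /bk/ (2C), coda /∅/ ok → phonotactically legal
/ddi.jba/ — violates constraint (iii): adjacent identical consonants /dd/ → phonotactically illegal
/wja/ — σ1 onset /wj/ (2C), coda /∅/ ok → phonotactically legal
/wti/ — violates constraint (ii): contains banned sequence /wt/ → phonotactically illegal

/fa/, /bka/, /wja/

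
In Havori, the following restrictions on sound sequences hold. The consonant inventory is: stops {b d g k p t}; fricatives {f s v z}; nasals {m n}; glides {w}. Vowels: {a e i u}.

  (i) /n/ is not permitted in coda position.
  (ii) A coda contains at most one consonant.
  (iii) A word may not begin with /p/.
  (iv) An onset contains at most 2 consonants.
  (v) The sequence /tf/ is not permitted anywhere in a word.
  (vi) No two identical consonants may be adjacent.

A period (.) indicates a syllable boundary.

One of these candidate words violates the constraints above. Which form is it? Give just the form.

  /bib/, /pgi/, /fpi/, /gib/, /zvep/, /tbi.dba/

/bib/ — σ1 onset /b/, coda /b/ ok → licit
/pgi/ — violates constraint (iii): word begins with /p/ → illicit
/fpi/ — σ1 onset /fp/ (2C), coda /∅/ ok → licit
/gib/ — σ1 onset /g/, coda /b/ ok → licit
/zvep/ — σ1 onset /zv/ (2C), coda /p/ ok → licit
/tbi.dba/ — σ1 onset /tb/ (2C), coda /∅/ ok; σ2 onset /db/ (2C), coda /∅/ ok → licit

/pgi/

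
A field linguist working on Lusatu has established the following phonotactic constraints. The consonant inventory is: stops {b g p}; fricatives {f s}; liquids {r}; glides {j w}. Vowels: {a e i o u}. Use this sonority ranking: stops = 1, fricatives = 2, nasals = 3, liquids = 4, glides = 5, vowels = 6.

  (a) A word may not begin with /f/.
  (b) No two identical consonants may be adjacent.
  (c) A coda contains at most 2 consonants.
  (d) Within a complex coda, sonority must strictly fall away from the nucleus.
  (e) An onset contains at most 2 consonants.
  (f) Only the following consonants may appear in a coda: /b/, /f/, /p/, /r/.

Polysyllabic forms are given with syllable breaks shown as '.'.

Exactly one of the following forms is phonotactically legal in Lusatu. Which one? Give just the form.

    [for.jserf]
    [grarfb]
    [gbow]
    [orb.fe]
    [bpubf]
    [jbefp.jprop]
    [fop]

[orb.fe]

[for.jserf] — violates constraint (a): word begins with /f/ → phonotactically illegal
[grarfb] — violates constraint (c): syllable 1 coda /rfb/ has 3 consonants (> 2) → phonotactically illegal
[gbow] — violates constraint (f): syllable 1 coda contains /w/, which is not a licensed coda consonant → phonotactically illegal
[orb.fe] — σ1 onset /∅/, coda /rb/ (4→1 falls) ok; σ2 onset /f/, coda /∅/ ok → phonotactically legal
[bpubf] — violates constraint (d): syllable 1 coda /bf/: /b/ (stop, 1) → /f/ (fricative, 2) does not fall → phonotactically illegal
[jbefp.jprop] — violates constraint (e): syllable 2 onset /jpr/ has 3 consonants (> 2) → phonotactically illegal
[fop] — violates constraint (a): word begins with /f/ → phonotactically illegal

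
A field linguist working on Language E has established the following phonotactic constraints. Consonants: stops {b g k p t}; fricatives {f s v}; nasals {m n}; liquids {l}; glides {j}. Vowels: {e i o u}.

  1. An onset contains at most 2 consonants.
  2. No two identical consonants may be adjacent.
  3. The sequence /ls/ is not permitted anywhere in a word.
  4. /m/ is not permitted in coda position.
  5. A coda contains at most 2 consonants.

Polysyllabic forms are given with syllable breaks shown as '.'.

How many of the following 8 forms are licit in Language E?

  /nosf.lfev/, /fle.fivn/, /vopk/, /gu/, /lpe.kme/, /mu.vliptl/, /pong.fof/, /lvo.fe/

7

/nosf.lfev/ — σ1 onset /n/, coda /sf/ (2C) ok; σ2 onset /lf/ (2C), coda /v/ ok → licit
/fle.fivn/ — σ1 onset /fl/ (2C), coda /∅/ ok; σ2 onset /f/, coda /vn/ (2C) ok → licit
/vopk/ — σ1 onset /v/, coda /pk/ (2C) ok → licit
/gu/ — σ1 onset /g/, coda /∅/ ok → licit
/lpe.kme/ — σ1 onset /lp/ (2C), coda /∅/ ok; σ2 onset /km/ (2C), coda /∅/ ok → licit
/mu.vliptl/ — violates constraint 5: syllable 2 coda /ptl/ has 3 consonants (> 2) → illicit
/pong.fof/ — σ1 onset /p/, coda /ng/ (2C) ok; σ2 onset /f/, coda /f/ ok → licit
/lvo.fe/ — σ1 onset /lv/ (2C), coda /∅/ ok; σ2 onset /f/, coda /∅/ ok → licit
Licit: /nosf.lfev/, /fle.fivn/, /vopk/, /gu/, /lpe.kme/, /pong.fof/, /lvo.fe/ → 7.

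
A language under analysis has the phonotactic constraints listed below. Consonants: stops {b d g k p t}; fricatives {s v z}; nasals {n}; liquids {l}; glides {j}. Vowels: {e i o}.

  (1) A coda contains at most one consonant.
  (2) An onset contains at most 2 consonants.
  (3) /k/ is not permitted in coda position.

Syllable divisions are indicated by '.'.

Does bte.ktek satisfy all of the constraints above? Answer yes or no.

bte.ktek — violates constraint 3: syllable 2 coda contains /k/ → phonotactically illegal

no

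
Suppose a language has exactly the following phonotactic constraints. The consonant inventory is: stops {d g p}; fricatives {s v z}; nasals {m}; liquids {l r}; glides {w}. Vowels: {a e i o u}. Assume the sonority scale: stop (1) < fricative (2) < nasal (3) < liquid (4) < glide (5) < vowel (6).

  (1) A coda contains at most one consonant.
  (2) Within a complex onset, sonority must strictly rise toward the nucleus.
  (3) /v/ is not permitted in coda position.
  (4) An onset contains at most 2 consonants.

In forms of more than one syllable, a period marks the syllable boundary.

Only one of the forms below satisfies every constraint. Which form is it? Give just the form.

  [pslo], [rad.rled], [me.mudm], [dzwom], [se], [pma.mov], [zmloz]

[pslo] — violates constraint 4: syllable 1 onset /psl/ has 3 consonants (> 2) → illicit
[rad.rled] — violates constraint 2: syllable 2 onset /rl/: /r/ (liquid, 4) → /l/ (liquid, 4) does not rise → illicit
[me.mudm] — violates constraint 1: syllable 2 coda /dm/ has 2 consonants (> 1) → illicit
[dzwom] — violates constraint 4: syllable 1 onset /dzw/ has 3 consonants (> 2) → illicit
[se] — σ1 onset /s/, coda /∅/ ok → licit
[pma.mov] — violates constraint 3: syllable 2 coda contains /v/ → illicit
[zmloz] — violates constraint 4: syllable 1 onset /zml/ has 3 consonants (> 2) → illicit

[se]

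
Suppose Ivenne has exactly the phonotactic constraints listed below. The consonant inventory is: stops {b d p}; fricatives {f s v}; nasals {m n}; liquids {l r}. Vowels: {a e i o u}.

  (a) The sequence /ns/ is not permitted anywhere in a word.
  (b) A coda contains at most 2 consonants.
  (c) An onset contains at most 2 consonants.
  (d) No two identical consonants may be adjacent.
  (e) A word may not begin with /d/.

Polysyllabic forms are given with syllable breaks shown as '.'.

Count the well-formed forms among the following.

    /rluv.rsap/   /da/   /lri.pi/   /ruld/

3

/rluv.rsap/ — σ1 onset /rl/ (2C), coda /v/ ok; σ2 onset /rs/ (2C), coda /p/ ok → well-formed
/da/ — violates constraint (e): word begins with /d/ → ill-formed
/lri.pi/ — σ1 onset /lr/ (2C), coda /∅/ ok; σ2 onset /p/, coda /∅/ ok → well-formed
/ruld/ — σ1 onset /r/, coda /ld/ (2C) ok → well-formed
Well-formed: /rluv.rsap/, /lri.pi/, /ruld/ → 3.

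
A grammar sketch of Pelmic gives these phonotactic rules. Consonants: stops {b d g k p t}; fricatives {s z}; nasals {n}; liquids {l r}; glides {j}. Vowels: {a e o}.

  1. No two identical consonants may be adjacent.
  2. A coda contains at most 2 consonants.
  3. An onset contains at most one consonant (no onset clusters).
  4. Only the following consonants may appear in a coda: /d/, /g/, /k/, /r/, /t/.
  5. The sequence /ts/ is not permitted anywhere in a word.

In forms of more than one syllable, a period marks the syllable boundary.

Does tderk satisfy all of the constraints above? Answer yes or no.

tderk — violates constraint 3: syllable 1 onset /td/ has 2 consonants (> 1) → phonotactically illegal

no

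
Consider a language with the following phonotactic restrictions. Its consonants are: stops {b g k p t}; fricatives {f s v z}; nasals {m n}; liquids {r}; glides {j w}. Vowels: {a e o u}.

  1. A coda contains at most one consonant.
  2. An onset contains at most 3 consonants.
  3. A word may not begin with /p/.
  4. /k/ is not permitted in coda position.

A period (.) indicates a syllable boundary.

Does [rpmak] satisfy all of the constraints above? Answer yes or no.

[rpmak] — violates constraint 4: syllable 1 coda contains /k/ → illicit

no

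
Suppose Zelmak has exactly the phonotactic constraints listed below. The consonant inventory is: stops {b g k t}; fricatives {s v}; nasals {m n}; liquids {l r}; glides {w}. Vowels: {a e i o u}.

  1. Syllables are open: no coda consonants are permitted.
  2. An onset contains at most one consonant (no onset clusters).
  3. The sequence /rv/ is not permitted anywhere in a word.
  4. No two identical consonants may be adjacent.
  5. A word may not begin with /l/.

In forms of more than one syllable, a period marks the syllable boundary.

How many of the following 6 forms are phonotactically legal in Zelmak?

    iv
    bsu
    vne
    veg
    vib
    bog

0

iv — violates constraint 1: syllable 1 coda /v/ has 1 consonant (> 0) → phonotactically illegal
bsu — violates constraint 2: syllable 1 onset /bs/ has 2 consonants (> 1) → phonotactically illegal
vne — violates constraint 2: syllable 1 onset /vn/ has 2 consonants (> 1) → phonotactically illegal
veg — violates constraint 1: syllable 1 coda /g/ has 1 consonant (> 0) → phonotactically illegal
vib — violates constraint 1: syllable 1 coda /b/ has 1 consonant (> 0) → phonotactically illegal
bog — violates constraint 1: syllable 1 coda /g/ has 1 consonant (> 0) → phonotactically illegal
No form is phonotactically legal → 0.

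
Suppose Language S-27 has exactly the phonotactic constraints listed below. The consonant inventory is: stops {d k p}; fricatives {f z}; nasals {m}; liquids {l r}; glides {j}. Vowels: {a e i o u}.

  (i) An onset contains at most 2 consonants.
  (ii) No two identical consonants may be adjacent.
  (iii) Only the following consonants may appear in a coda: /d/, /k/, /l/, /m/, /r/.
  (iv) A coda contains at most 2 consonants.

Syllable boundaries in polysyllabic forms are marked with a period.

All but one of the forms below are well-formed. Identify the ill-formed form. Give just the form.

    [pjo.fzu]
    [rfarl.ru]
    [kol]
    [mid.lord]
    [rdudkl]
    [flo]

[rdudkl]

[pjo.fzu] — σ1 onset /pj/ (2C), coda /∅/ ok; σ2 onset /fz/ (2C), coda /∅/ ok → well-formed
[rfarl.ru] — σ1 onset /rf/ (2C), coda /rl/ (2C) ok; σ2 onset /r/, coda /∅/ ok → well-formed
[kol] — σ1 onset /k/, coda /l/ ok → well-formed
[mid.lord] — σ1 onset /m/, coda /d/ ok; σ2 onset /l/, coda /rd/ (2C) ok → well-formed
[rdudkl] — violates constraint (iv): syllable 1 coda /dkl/ has 3 consonants (> 2) → ill-formed
[flo] — σ1 onset /fl/ (2C), coda /∅/ ok → well-formed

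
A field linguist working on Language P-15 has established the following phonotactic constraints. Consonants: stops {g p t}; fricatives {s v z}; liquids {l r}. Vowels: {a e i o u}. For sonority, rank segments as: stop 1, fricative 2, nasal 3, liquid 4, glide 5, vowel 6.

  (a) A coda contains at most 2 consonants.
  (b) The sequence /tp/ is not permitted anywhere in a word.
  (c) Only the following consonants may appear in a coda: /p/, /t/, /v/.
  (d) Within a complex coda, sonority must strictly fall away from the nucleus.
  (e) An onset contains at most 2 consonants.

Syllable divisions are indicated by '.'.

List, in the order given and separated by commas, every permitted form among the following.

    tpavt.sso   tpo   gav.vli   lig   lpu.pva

tpavt.sso — violates constraint (b): contains banned sequence /tp/ → not permitted
tpo — violates constraint (b): contains banned sequence /tp/ → not permitted
gav.vli — σ1 onset /g/, coda /v/ ok; σ2 onset /vl/ (2C), coda /∅/ ok → permitted
lig — violates constraint (c): syllable 1 coda contains /g/, which is not a licensed coda consonant → not permitted
lpu.pva — σ1 onset /lp/ (2C), coda /∅/ ok; σ2 onset /pv/ (2C), coda /∅/ ok → permitted

gav.vli, lpu.pva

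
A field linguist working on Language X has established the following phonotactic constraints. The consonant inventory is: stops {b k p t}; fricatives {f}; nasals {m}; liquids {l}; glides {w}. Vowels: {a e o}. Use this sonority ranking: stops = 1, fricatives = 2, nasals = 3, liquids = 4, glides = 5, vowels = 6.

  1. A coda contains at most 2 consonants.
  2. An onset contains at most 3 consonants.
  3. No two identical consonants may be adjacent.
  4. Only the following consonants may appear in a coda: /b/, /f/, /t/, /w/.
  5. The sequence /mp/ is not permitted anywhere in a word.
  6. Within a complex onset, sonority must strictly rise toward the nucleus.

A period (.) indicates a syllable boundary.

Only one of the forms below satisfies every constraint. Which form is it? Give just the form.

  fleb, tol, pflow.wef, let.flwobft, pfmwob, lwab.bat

fleb — σ1 onset /fl/ (2→4 rises), coda /b/ ok → licit
tol — violates constraint 4: syllable 1 coda contains /l/, which is not a licensed coda consonant → illicit
pflow.wef — violates constraint 3: adjacent identical consonants /ww/ → illicit
let.flwobft — violates constraint 1: syllable 2 coda /bft/ has 3 consonants (> 2) → illicit
pfmwob — violates constraint 2: syllable 1 onset /pfmw/ has 4 consonants (> 3) → illicit
lwab.bat — violates constraint 3: adjacent identical consonants /bb/ → illicit

fleb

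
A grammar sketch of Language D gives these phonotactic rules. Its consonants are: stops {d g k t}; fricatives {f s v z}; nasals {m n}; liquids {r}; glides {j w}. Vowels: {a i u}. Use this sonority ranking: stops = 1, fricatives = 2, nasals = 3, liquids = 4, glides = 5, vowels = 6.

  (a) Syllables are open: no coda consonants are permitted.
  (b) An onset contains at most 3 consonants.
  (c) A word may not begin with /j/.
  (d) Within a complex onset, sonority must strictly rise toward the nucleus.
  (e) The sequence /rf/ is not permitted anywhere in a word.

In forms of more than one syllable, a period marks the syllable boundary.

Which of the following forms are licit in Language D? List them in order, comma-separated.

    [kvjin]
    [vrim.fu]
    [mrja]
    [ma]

[kvjin] — violates constraint (a): syllable 1 coda /n/ has 1 consonant (> 0) → illicit
[vrim.fu] — violates constraint (a): syllable 1 coda /m/ has 1 consonant (> 0) → illicit
[mrja] — σ1 onset /mrj/ (3→4→5 rises), coda /∅/ ok → licit
[ma] — σ1 onset /m/, coda /∅/ ok → licit

[mrja], [ma]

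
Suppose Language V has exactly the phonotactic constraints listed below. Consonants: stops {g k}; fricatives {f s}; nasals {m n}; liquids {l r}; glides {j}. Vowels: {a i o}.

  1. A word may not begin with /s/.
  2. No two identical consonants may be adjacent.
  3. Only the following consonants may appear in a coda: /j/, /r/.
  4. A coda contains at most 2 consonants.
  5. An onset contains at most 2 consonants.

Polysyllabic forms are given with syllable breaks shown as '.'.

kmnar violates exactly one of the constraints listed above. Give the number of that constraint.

5

kmnar: syllable 1 onset /kmn/ has 3 consonants (> 2).
This is a violation of constraint 5: "An onset contains at most 2 consonants."
The remaining constraints (1, 2, 3, 4) are satisfied.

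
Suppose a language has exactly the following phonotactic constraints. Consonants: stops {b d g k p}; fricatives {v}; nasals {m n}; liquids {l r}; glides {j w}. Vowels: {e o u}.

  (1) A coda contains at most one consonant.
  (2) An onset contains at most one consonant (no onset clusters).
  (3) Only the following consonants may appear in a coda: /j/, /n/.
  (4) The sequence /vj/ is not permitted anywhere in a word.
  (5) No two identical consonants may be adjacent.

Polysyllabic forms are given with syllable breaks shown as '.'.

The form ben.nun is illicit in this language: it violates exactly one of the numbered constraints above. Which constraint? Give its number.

5

ben.nun: adjacent identical consonants /nn/.
This is a violation of constraint 5: "No two identical consonants may be adjacent."
The remaining constraints (1, 2, 3, 4) are satisfied.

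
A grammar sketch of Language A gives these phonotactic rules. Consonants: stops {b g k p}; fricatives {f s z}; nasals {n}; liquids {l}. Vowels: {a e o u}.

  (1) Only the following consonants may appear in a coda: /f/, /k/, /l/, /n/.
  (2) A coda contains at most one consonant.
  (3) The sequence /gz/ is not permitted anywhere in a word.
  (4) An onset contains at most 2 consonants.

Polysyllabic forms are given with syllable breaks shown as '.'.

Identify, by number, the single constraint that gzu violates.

3

gzu: contains banned sequence /gz/.
This is a violation of constraint 3: "The sequence /gz/ is not permitted anywhere in a word."
The remaining constraints (1, 2, 4) are satisfied.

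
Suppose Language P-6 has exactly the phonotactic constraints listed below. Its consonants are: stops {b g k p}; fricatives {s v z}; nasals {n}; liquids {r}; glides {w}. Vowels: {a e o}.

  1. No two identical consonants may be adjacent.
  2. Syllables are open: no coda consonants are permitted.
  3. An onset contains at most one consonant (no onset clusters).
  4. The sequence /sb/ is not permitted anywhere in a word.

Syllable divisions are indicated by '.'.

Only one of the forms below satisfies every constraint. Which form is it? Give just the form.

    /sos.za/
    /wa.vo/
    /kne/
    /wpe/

/wa.vo/

/sos.za/ — violates constraint 2: syllable 1 coda /s/ has 1 consonant (> 0) → not permitted
/wa.vo/ — σ1 onset /w/, coda /∅/ ok; σ2 onset /v/, coda /∅/ ok → permitted
/kne/ — violates constraint 3: syllable 1 onset /kn/ has 2 consonants (> 1) → not permitted
/wpe/ — violates constraint 3: syllable 1 onset /wp/ has 2 consonants (> 1) → not permitted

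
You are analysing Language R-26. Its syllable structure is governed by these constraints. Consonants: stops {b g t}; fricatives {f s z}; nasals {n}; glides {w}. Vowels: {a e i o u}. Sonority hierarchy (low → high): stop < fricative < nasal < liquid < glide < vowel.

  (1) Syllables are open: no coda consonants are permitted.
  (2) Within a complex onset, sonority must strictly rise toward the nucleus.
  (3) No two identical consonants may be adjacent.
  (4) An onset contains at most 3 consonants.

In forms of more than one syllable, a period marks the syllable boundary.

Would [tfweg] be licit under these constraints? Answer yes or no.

[tfweg] — violates constraint 1: syllable 1 coda /g/ has 1 consonant (> 0) → illicit

no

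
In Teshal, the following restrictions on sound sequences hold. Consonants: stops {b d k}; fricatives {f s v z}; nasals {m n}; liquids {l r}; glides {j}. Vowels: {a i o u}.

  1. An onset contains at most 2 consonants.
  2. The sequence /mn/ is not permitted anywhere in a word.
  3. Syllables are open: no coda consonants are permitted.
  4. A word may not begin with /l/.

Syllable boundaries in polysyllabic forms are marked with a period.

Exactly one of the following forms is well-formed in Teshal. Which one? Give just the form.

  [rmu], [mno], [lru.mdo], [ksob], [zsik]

[rmu]

[rmu] — σ1 onset /rm/ (2C), coda /∅/ ok → well-formed
[mno] — violates constraint 2: contains banned sequence /mn/ → ill-formed
[lru.mdo] — violates constraint 4: word begins with /l/ → ill-formed
[ksob] — violates constraint 3: syllable 1 coda /b/ has 1 consonant (> 0) → ill-formed
[zsik] — violates constraint 3: syllable 1 coda /k/ has 1 consonant (> 0) → ill-formed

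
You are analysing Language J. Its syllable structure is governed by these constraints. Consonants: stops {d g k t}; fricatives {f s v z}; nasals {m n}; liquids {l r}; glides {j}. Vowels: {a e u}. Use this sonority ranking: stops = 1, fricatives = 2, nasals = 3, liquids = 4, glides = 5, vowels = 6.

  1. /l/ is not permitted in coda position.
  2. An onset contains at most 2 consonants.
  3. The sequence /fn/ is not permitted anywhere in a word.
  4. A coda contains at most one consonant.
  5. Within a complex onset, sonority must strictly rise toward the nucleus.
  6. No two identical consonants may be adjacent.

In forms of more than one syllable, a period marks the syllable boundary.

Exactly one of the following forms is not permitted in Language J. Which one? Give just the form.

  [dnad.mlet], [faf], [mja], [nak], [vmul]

[vmul]

[dnad.mlet] — σ1 onset /dn/ (1→3 rises), coda /d/ ok; σ2 onset /ml/ (3→4 rises), coda /t/ ok → permitted
[faf] — σ1 onset /f/, coda /f/ ok → permitted
[mja] — σ1 onset /mj/ (3→5 rises), coda /∅/ ok → permitted
[nak] — σ1 onset /n/, coda /k/ ok → permitted
[vmul] — violates constraint 1: syllable 1 coda contains /l/ → not permitted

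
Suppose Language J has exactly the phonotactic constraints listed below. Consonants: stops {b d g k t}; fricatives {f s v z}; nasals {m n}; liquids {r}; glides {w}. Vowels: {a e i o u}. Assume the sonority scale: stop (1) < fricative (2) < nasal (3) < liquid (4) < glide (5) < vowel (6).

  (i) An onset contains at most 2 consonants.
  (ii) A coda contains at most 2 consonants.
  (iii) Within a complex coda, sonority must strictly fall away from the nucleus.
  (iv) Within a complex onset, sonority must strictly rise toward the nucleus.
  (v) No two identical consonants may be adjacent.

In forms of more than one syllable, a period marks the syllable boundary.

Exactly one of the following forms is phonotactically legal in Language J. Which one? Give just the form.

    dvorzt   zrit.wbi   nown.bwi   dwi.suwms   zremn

dvorzt — violates constraint (ii): syllable 1 coda /rzt/ has 3 consonants (> 2) → phonotactically illegal
zrit.wbi — violates constraint (iv): syllable 2 onset /wb/: /w/ (glide, 5) → /b/ (stop, 1) does not rise → phonotactically illegal
nown.bwi — σ1 onset /n/, coda /wn/ (5→3 falls) ok; σ2 onset /bw/ (1→5 rises), coda /∅/ ok → phonotactically legal
dwi.suwms — violates constraint (ii): syllable 2 coda /wms/ has 3 consonants (> 2) → phonotactically illegal
zremn — violates constraint (iii): syllable 1 coda /mn/: /m/ (nasal, 3) → /n/ (nasal, 3) does not fall → phonotactically illegal

nown.bwi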